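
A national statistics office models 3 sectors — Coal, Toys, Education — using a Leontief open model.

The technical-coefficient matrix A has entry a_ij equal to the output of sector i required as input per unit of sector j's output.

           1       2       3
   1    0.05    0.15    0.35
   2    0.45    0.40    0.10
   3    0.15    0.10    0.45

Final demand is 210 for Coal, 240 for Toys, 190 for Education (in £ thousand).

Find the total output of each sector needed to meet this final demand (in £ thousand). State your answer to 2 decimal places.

I − A =
  [   0.95    -0.15    -0.35]
  [  -0.45     0.60    -0.10]
  [  -0.15    -0.10     0.55]
Cofactors of I−A, C_ij = (−1)^(i+j)·(minor ij) (rows/columns in the sector order above):
  C_11 = (0.60)(0.55) − (-0.10)(-0.10) = 0.3200
  C_12 = −[(-0.45)(0.55) − (-0.10)(-0.15)] = 0.2625
  C_13 = (-0.45)(-0.10) − (0.60)(-0.15) = 0.1350
  C_21 = −[(-0.15)(0.55) − (-0.35)(-0.10)] = 0.1175
  C_22 = (0.95)(0.55) − (-0.35)(-0.15) = 0.4700
  C_23 = −[(0.95)(-0.10) − (-0.15)(-0.15)] = 0.1175
  C_31 = (-0.15)(-0.10) − (-0.35)(0.60) = 0.2250
  C_32 = −[(0.95)(-0.10) − (-0.35)(-0.45)] = 0.2525
  C_33 = (0.95)(0.60) − (-0.15)(-0.45) = 0.5025
det(I−A) = Σ_j (I−A)_1j·C_1j = (0.95)(0.3200) + (-0.15)(0.2625) + (-0.35)(0.1350) = 0.217375
adj(I−A) = Cᵀ =
  [ 0.3200   0.1175   0.2250]
  [ 0.2625   0.4700   0.2525]
  [ 0.1350   0.1175   0.5025]
(I − A)⁻¹ = adj(I−A) / det(I−A) ≈
  [   1.4721     0.5405     1.0351]
  [   1.2076     2.1622     1.1616]
  [   0.6210     0.5405     2.3117]
x = (I − A)⁻¹ d = adj(I−A)·d / det(I−A), with det(I−A) = 0.217375:
  x_1 = (0.3200·210 + 0.1175·240 + 0.2250·190) / 0.217375 = 138.15 / 0.217375 ≈ 635.54
  x_2 = (0.2625·210 + 0.4700·240 + 0.2525·190) / 0.217375 = 215.90 / 0.217375 ≈ 993.21
  x_3 = (0.1350·210 + 0.1175·240 + 0.5025·190) / 0.217375 = 152.025 / 0.217375 ≈ 699.37

x_1 = 635.54, x_2 = 993.21, x_3 = 699.37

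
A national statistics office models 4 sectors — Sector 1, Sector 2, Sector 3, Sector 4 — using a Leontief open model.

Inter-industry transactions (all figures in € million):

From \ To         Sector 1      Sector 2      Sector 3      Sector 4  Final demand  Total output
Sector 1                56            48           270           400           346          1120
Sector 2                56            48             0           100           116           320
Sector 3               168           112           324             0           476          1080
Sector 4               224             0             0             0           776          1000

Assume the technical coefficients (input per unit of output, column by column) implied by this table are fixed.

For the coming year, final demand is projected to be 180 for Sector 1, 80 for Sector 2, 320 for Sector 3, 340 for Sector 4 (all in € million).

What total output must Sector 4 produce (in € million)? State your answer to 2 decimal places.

x_4 = 457.71

Technical coefficients a_ij = z_ij / X_j:
  a_11 = 56/1120 = 0.05, a_21 = 56/1120 = 0.05, a_31 = 168/1120 = 0.15, a_41 = 224/1120 = 0.20
  a_12 = 48/320 = 0.15, a_22 = 48/320 = 0.15, a_32 = 112/320 = 0.35, a_42 = 0/320 = 0.00
  a_13 = 270/1080 = 0.25, a_23 = 0/1080 = 0.00, a_33 = 324/1080 = 0.30, a_43 = 0/1080 = 0.00
  a_14 = 400/1000 = 0.40, a_24 = 100/1000 = 0.10, a_34 = 0/1000 = 0.00, a_44 = 0/1000 = 0.00
I − A =
  [   0.95    -0.15    -0.25    -0.40]
  [  -0.05     0.85     0.00    -0.10]
  [  -0.15    -0.35     0.70     0.00]
  [  -0.20     0.00     0.00     1.00]
Compute the cofactors C_ij = (−1)^(i+j)·(3×3 minor ij) of I−A; the adjugate is their transpose:
adj(I−A) = Cᵀ =
  [ 0.59500   0.19250   0.21250   0.25725]
  [ 0.04900   0.57150   0.01750   0.07675]
  [ 0.15200   0.32700   0.72900   0.09350]
  [ 0.11900   0.03850   0.04250   0.52375]
det(I−A) = Σ_j (I−A)_1j·C_1j = (0.95)(0.59500) + (-0.15)(0.04900) + (-0.25)(0.15200) + (-0.40)(0.11900) = 0.4723
(I − A)⁻¹ = adj(I−A) / det(I−A) ≈
  [   1.2598     0.4076     0.4499     0.5447]
  [   0.1037     1.2100     0.0371     0.1625]
  [   0.3218     0.6924     1.5435     0.1980]
  [   0.2520     0.0815     0.0900     1.1089]
x = (I − A)⁻¹ d = adj(I−A)·d / det(I−A), with det(I−A) = 0.4723:
  x_1 = (0.59500·180 + 0.19250·80 + 0.21250·320 + 0.25725·340) / 0.4723 = 277.965 / 0.4723 ≈ 588.53
  x_2 = (0.04900·180 + 0.57150·80 + 0.01750·320 + 0.07675·340) / 0.4723 = 86.235 / 0.4723 ≈ 182.59
  x_3 = (0.15200·180 + 0.32700·80 + 0.72900·320 + 0.09350·340) / 0.4723 = 318.59 / 0.4723 ≈ 674.55
  x_4 = (0.11900·180 + 0.03850·80 + 0.04250·320 + 0.52375·340) / 0.4723 = 216.175 / 0.4723 ≈ 457.71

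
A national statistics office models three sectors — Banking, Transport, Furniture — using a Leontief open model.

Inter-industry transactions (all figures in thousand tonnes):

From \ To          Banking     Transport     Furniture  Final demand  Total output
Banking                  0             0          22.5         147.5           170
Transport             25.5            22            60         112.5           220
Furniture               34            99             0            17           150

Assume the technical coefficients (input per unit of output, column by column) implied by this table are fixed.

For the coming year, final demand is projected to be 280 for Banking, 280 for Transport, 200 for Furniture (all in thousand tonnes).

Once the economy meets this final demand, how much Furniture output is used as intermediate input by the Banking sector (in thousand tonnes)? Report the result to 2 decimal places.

Technical coefficients a_ij = z_ij / X_j:
  a_BB = 0/170 = 0.00, a_TB = 25.5/170 = 0.15, a_FB = 34/170 = 0.20
  a_BT = 0/220 = 0.00, a_TT = 22/220 = 0.10, a_FT = 99/220 = 0.45
  a_BF = 22.5/150 = 0.15, a_TF = 60/150 = 0.40, a_FF = 0/150 = 0.00
I − A =
  [   1.00     0.00    -0.15]
  [  -0.15     0.90    -0.40]
  [  -0.20    -0.45     1.00]
Cofactors of I−A, C_ij = (−1)^(i+j)·(minor ij) (rows/columns in the sector order above):
  C_11 = (0.90)(1.00) − (-0.40)(-0.45) = 0.7200
  C_12 = −[(-0.15)(1.00) − (-0.40)(-0.20)] = 0.2300
  C_13 = (-0.15)(-0.45) − (0.90)(-0.20) = 0.2475
  C_21 = −[(0.00)(1.00) − (-0.15)(-0.45)] = 0.0675
  C_22 = (1.00)(1.00) − (-0.15)(-0.20) = 0.9700
  C_23 = −[(1.00)(-0.45) − (0.00)(-0.20)] = 0.4500
  C_31 = (0.00)(-0.40) − (-0.15)(0.90) = 0.1350
  C_32 = −[(1.00)(-0.40) − (-0.15)(-0.15)] = 0.4225
  C_33 = (1.00)(0.90) − (0.00)(-0.15) = 0.9000
det(I−A) = Σ_j (I−A)_1j·C_1j = (1.00)(0.7200) + (0.00)(0.2300) + (-0.15)(0.2475) = 0.682875
adj(I−A) = Cᵀ =
  [ 0.7200   0.0675   0.1350]
  [ 0.2300   0.9700   0.4225]
  [ 0.2475   0.4500   0.9000]
(I − A)⁻¹ = adj(I−A) / det(I−A) ≈
  [   1.0544     0.0988     0.1977]
  [   0.3368     1.4205     0.6187]
  [   0.3624     0.6590     1.3180]
First solve x = (I − A)⁻¹ d = adj(I−A)·d / det(I−A); in particular x_B = (0.7200·280 + 0.0675·280 + 0.1350·200) / 0.682875 = 247.50 / 0.682875 ≈ 362.4382.
Intermediate flow from F to B: z_FB = a_FB · x_B = 0.20 × 247.50 / 0.682875 = 49.50 / 0.682875 ≈ 72.49.

z_FB = 72.49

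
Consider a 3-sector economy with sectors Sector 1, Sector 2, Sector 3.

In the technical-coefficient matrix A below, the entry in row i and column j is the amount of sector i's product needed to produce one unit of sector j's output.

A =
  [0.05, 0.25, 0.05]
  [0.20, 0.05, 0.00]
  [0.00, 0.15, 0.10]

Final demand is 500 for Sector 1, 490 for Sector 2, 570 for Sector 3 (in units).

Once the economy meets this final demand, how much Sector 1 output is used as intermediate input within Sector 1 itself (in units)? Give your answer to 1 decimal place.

I − A =
  [   0.95    -0.25    -0.05]
  [  -0.20     0.95     0.00]
  [   0.00    -0.15     0.90]
Cofactors of I−A, C_ij = (−1)^(i+j)·(minor ij) (rows/columns in the sector order above):
  C_11 = (0.95)(0.90) − (0.00)(-0.15) = 0.8550
  C_12 = −[(-0.20)(0.90) − (0.00)(0.00)] = 0.1800
  C_13 = (-0.20)(-0.15) − (0.95)(0.00) = 0.0300
  C_21 = −[(-0.25)(0.90) − (-0.05)(-0.15)] = 0.2325
  C_22 = (0.95)(0.90) − (-0.05)(0.00) = 0.8550
  C_23 = −[(0.95)(-0.15) − (-0.25)(0.00)] = 0.1425
  C_31 = (-0.25)(0.00) − (-0.05)(0.95) = 0.0475
  C_32 = −[(0.95)(0.00) − (-0.05)(-0.20)] = 0.0100
  C_33 = (0.95)(0.95) − (-0.25)(-0.20) = 0.8525
det(I−A) = Σ_j (I−A)_1j·C_1j = (0.95)(0.8550) + (-0.25)(0.1800) + (-0.05)(0.0300) = 0.76575
adj(I−A) = Cᵀ =
  [ 0.8550   0.2325   0.0475]
  [ 0.1800   0.8550   0.0100]
  [ 0.0300   0.1425   0.8525]
(I − A)⁻¹ = adj(I−A) / det(I−A) ≈
  [   1.1166     0.3036     0.0620]
  [   0.2351     1.1166     0.0131]
  [   0.0392     0.1861     1.1133]
First solve x = (I − A)⁻¹ d = adj(I−A)·d / det(I−A); in particular x_1 = (0.8550·500 + 0.2325·490 + 0.0475·570) / 0.76575 = 568.50 / 0.76575 ≈ 742.409.
Intermediate flow from 1 to 1: z_11 = a_11 · x_1 = 0.05 × 568.50 / 0.76575 = 28.425 / 0.76575 ≈ 37.1.

z_11 = 37.1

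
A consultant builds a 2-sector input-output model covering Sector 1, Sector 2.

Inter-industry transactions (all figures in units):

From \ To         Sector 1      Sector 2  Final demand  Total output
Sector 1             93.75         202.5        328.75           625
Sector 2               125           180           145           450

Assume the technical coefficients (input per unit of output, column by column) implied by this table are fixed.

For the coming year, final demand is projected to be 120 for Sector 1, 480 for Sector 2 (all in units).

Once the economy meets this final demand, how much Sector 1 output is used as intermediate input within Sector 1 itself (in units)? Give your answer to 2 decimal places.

Technical coefficients a_ij = z_ij / X_j:
  a_11 = 93.75/625 = 0.15, a_21 = 125/625 = 0.20
  a_12 = 202.5/450 = 0.45, a_22 = 180/450 = 0.40
I − A =
  [   0.85    -0.45]
  [  -0.20     0.60]
det(I−A) = (0.85)(0.60) − (-0.45)(-0.20) = 0.4200
adj(I−A) = [[0.60, 0.45], [0.20, 0.85]]
(I − A)⁻¹ = adj(I−A) / det(I−A) ≈
  [   1.4286     1.0714]
  [   0.4762     2.0238]
First solve x = (I − A)⁻¹ d = adj(I−A)·d / det(I−A); in particular x_1 = (0.60·120 + 0.45·480) / 0.4200 = 288.00 / 0.4200 ≈ 685.7143.
Intermediate flow from 1 to 1: z_11 = a_11 · x_1 = 0.15 × 288.00 / 0.4200 = 43.20 / 0.4200 ≈ 102.86.

z_11 = 102.86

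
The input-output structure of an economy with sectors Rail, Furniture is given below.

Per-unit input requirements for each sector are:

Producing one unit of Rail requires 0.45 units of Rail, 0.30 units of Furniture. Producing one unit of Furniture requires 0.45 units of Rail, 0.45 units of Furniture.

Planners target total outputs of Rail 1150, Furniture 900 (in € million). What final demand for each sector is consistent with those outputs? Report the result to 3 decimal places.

d_R = 227.500, d_F = 150.000

I − A =
  [   0.55    -0.45]
  [  -0.30     0.55]
d = (I − A) x:
  d_R = (+0.55)·1150 + (-0.45)·900 = 227.500
  d_F = (-0.30)·1150 + (+0.55)·900 = 150.000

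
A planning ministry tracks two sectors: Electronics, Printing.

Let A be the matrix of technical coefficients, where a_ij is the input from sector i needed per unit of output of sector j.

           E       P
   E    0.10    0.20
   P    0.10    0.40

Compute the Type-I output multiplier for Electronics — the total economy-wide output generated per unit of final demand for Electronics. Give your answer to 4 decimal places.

I − A =
  [   0.90    -0.20]
  [  -0.10     0.60]
det(I−A) = (0.90)(0.60) − (-0.20)(-0.10) = 0.5200
adj(I−A) = [[0.60, 0.20], [0.10, 0.90]]
(I − A)⁻¹ = adj(I−A) / det(I−A) ≈
  [   1.15385     0.38462]
  [   0.19231     1.73077]
The output multiplier for sector j is the column-j sum of the Leontief inverse (I − A)⁻¹ = adj(I−A) / det(I−A).
Column E of adj(I−A): (0.60, 0.10); det(I−A) = 0.5200.
m_E = (0.60 + 0.10) / 0.5200 = 0.70 / 0.5200 ≈ 1.3462.

m_E = 1.3462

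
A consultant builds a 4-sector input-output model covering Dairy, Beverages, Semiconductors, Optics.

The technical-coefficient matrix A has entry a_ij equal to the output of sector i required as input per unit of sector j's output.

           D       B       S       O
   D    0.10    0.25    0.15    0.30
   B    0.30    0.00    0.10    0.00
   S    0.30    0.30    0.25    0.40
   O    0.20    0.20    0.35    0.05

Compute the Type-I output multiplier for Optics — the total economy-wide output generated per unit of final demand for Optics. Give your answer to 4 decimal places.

I − A =
  [   0.90    -0.25    -0.15    -0.30]
  [  -0.30     1.00    -0.10     0.00]
  [  -0.30    -0.30     0.75    -0.40]
  [  -0.20    -0.20    -0.35     0.95]
Compute the cofactors C_ij = (−1)^(i+j)·(3×3 minor ij) of I−A; the adjugate is their transpose:
adj(I−A) = Cᵀ =
  [ 0.536000   0.274375   0.277250   0.286000]
  [ 0.208250   0.384000   0.153750   0.130500]
  [ 0.474500   0.419750   0.705750   0.447000]
  [ 0.331500   0.293250   0.350750   0.525750]
det(I−A) = Σ_j (I−A)_1j·C_1j = (0.90)(0.536000) + (-0.25)(0.208250) + (-0.15)(0.474500) + (-0.30)(0.331500) = 0.2597125
(I − A)⁻¹ = adj(I−A) / det(I−A) ≈
  [   2.06382     1.05646     1.06753     1.10122]
  [   0.80185     1.47856     0.59200     0.50248]
  [   1.82702     1.61621     2.71743     1.72113]
  [   1.27641     1.12913     1.35053     2.02435]
The output multiplier for sector j is the column-j sum of the Leontief inverse (I − A)⁻¹ = adj(I−A) / det(I−A).
Column O of adj(I−A): (0.286000, 0.130500, 0.447000, 0.525750); det(I−A) = 0.2597125.
m_O = (0.286000 + 0.130500 + 0.447000 + 0.525750) / 0.2597125 = 1.38925 / 0.2597125 ≈ 5.3492.

m_O = 5.3492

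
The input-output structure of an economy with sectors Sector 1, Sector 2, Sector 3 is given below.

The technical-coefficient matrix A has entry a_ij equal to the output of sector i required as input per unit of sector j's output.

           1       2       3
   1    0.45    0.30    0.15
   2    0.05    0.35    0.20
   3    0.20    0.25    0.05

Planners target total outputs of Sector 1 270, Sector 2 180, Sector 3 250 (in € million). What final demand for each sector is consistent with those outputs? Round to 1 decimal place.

d_1 = 57.0, d_2 = 53.5, d_3 = 138.5

I − A =
  [   0.55    -0.30    -0.15]
  [  -0.05     0.65    -0.20]
  [  -0.20    -0.25     0.95]
d = (I − A) x:
  d_1 = (+0.55)·270 + (-0.30)·180 + (-0.15)·250 = 57.0
  d_2 = (-0.05)·270 + (+0.65)·180 + (-0.20)·250 = 53.5
  d_3 = (-0.20)·270 + (-0.25)·180 + (+0.95)·250 = 138.5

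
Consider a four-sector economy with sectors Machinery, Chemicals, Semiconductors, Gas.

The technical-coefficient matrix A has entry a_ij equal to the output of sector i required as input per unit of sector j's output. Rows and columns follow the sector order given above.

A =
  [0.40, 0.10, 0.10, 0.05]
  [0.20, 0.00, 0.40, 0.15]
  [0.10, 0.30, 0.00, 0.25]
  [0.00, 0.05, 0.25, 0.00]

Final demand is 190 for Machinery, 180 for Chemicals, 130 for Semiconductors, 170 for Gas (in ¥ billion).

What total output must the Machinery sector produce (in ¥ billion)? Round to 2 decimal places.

x_1 = 487.00

I − A =
  [   0.60    -0.10    -0.10    -0.05]
  [  -0.20     1.00    -0.40    -0.15]
  [  -0.10    -0.30     1.00    -0.25]
  [   0.00    -0.05    -0.25     1.00]
Compute the cofactors C_ij = (−1)^(i+j)·(3×3 minor ij) of I−A; the adjugate is their transpose:
adj(I−A) = Cᵀ =
  [ 0.79375   0.13125   0.15650   0.09850]
  [ 0.23125   0.55125   0.28500   0.16550]
  [ 0.16175   0.19775   0.57500   0.18150]
  [ 0.05200   0.07700   0.15800   0.48800]
det(I−A) = Σ_j (I−A)_1j·C_1j = (0.60)(0.79375) + (-0.10)(0.23125) + (-0.10)(0.16175) + (-0.05)(0.05200) = 0.43435
(I − A)⁻¹ = adj(I−A) / det(I−A) ≈
  [   1.8274     0.3022     0.3603     0.2268]
  [   0.5324     1.2691     0.6562     0.3810]
  [   0.3724     0.4553     1.3238     0.4179]
  [   0.1197     0.1773     0.3638     1.1235]
x = (I − A)⁻¹ d = adj(I−A)·d / det(I−A), with det(I−A) = 0.43435:
  x_1 = (0.79375·190 + 0.13125·180 + 0.15650·130 + 0.09850·170) / 0.43435 = 211.5275 / 0.43435 ≈ 487.00
  x_2 = (0.23125·190 + 0.55125·180 + 0.28500·130 + 0.16550·170) / 0.43435 = 208.3475 / 0.43435 ≈ 479.68
  x_3 = (0.16175·190 + 0.19775·180 + 0.57500·130 + 0.18150·170) / 0.43435 = 171.9325 / 0.43435 ≈ 395.84
  x_4 = (0.05200·190 + 0.07700·180 + 0.15800·130 + 0.48800·170) / 0.43435 = 127.24 / 0.43435 ≈ 292.94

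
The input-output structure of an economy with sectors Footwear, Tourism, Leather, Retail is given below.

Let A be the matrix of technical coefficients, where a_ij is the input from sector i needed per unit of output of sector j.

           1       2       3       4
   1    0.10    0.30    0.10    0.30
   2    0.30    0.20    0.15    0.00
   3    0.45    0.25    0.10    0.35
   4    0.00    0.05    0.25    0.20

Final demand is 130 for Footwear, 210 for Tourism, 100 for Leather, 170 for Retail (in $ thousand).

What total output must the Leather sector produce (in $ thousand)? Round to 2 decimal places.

I − A =
  [   0.90    -0.30    -0.10    -0.30]
  [  -0.30     0.80    -0.15     0.00]
  [  -0.45    -0.25     0.90    -0.35]
  [   0.00    -0.05    -0.25     0.80]
Compute the cofactors C_ij = (−1)^(i+j)·(3×3 minor ij) of I−A; the adjugate is their transpose:
adj(I−A) = Cᵀ =
  [ 0.473375   0.243750   0.162250   0.248500]
  [ 0.243750   0.499500   0.154500   0.159000]
  [ 0.353250   0.310500   0.499500   0.351000]
  [ 0.125625   0.128250   0.165750   0.469500]
det(I−A) = Σ_j (I−A)_1j·C_1j = (0.90)(0.473375) + (-0.30)(0.243750) + (-0.10)(0.353250) + (-0.30)(0.125625) = 0.2799
(I − A)⁻¹ = adj(I−A) / det(I−A) ≈
  [   1.6912     0.8708     0.5797     0.8878]
  [   0.8708     1.7846     0.5520     0.5681]
  [   1.2621     1.1093     1.7846     1.2540]
  [   0.4488     0.4582     0.5922     1.6774]
x = (I − A)⁻¹ d = adj(I−A)·d / det(I−A), with det(I−A) = 0.2799:
  x_1 = (0.473375·130 + 0.243750·210 + 0.162250·100 + 0.248500·170) / 0.2799 = 171.19625 / 0.2799 ≈ 611.63
  x_2 = (0.243750·130 + 0.499500·210 + 0.154500·100 + 0.159000·170) / 0.2799 = 179.0625 / 0.2799 ≈ 639.74
  x_3 = (0.353250·130 + 0.310500·210 + 0.499500·100 + 0.351000·170) / 0.2799 = 220.7475 / 0.2799 ≈ 788.67
  x_4 = (0.125625·130 + 0.128250·210 + 0.165750·100 + 0.469500·170) / 0.2799 = 139.65375 / 0.2799 ≈ 498.94

x_3 = 788.67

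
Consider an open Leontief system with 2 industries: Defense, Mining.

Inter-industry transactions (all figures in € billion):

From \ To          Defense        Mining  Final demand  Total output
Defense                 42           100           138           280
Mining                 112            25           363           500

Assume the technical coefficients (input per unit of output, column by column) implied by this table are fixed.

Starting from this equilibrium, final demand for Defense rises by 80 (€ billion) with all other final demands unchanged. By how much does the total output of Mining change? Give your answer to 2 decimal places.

Technical coefficients a_ij = z_ij / X_j:
  a_11 = 42/280 = 0.15, a_21 = 112/280 = 0.40
  a_12 = 100/500 = 0.20, a_22 = 25/500 = 0.05
I − A =
  [   0.85    -0.20]
  [  -0.40     0.95]
det(I−A) = (0.85)(0.95) − (-0.20)(-0.40) = 0.7275
adj(I−A) = [[0.95, 0.20], [0.40, 0.85]]
(I − A)⁻¹ = adj(I−A) / det(I−A) ≈
  [   1.3058     0.2749]
  [   0.5498     1.1684]
Δx = (I − A)⁻¹ Δd with Δd having +80 in the Defense component and 0 elsewhere.
So Δx_2 = L_21 · (+80), where L_21 = adj(I−A)_21 / det(I−A) = 0.40 / 0.7275.
Δx_2 = 0.40 × (+80) / 0.7275 = 32.00 / 0.7275 ≈ 43.99.

Δx_2 = 43.99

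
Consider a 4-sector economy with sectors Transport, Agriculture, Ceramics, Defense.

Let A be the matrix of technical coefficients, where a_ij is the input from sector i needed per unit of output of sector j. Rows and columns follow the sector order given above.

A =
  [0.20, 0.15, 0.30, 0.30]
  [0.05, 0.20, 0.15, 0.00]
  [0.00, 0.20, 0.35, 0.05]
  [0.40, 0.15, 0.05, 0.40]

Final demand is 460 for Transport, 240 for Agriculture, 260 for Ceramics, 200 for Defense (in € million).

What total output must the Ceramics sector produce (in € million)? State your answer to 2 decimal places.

I − A =
  [   0.80    -0.15    -0.30    -0.30]
  [  -0.05     0.80    -0.15     0.00]
  [   0.00    -0.20     0.65    -0.05]
  [  -0.40    -0.15    -0.05     0.60]
Compute the cofactors C_ij = (−1)^(i+j)·(3×3 minor ij) of I−A; the adjugate is their transpose:
adj(I−A) = Cᵀ =
  [ 0.290875   0.128625   0.176250   0.160125]
  [ 0.022375   0.226000   0.063750   0.016500]
  [ 0.022375   0.081000   0.281250   0.034625]
  [ 0.201375   0.149000   0.156875   0.384125]
det(I−A) = Σ_j (I−A)_1j·C_1j = (0.80)(0.290875) + (-0.15)(0.022375) + (-0.30)(0.022375) + (-0.30)(0.201375) = 0.16221875
(I − A)⁻¹ = adj(I−A) / det(I−A) ≈
  [   1.7931     0.7929     1.0865     0.9871]
  [   0.1379     1.3932     0.3930     0.1017]
  [   0.1379     0.4993     1.7338     0.2134]
  [   1.2414     0.9185     0.9671     2.3679]
x = (I − A)⁻¹ d = adj(I−A)·d / det(I−A), with det(I−A) = 0.16221875:
  x_1 = (0.290875·460 + 0.128625·240 + 0.176250·260 + 0.160125·200) / 0.16221875 = 242.5225 / 0.16221875 ≈ 1495.03
  x_2 = (0.022375·460 + 0.226000·240 + 0.063750·260 + 0.016500·200) / 0.16221875 = 84.4075 / 0.16221875 ≈ 520.33
  x_3 = (0.022375·460 + 0.081000·240 + 0.281250·260 + 0.034625·200) / 0.16221875 = 109.7825 / 0.16221875 ≈ 676.76
  x_4 = (0.201375·460 + 0.149000·240 + 0.156875·260 + 0.384125·200) / 0.16221875 = 246.005 / 0.16221875 ≈ 1516.50

x_3 = 676.76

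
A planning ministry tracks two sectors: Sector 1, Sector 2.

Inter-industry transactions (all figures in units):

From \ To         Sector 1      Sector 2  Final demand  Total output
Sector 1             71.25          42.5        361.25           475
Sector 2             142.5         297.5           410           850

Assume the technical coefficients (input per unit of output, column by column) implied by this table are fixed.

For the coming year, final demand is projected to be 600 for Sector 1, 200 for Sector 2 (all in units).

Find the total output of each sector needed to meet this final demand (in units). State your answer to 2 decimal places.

Technical coefficients a_ij = z_ij / X_j:
  a_11 = 71.25/475 = 0.15, a_21 = 142.5/475 = 0.30
  a_12 = 42.5/850 = 0.05, a_22 = 297.5/850 = 0.35
I − A =
  [   0.85    -0.05]
  [  -0.30     0.65]
det(I−A) = (0.85)(0.65) − (-0.05)(-0.30) = 0.5375
adj(I−A) = [[0.65, 0.05], [0.30, 0.85]]
(I − A)⁻¹ = adj(I−A) / det(I−A) ≈
  [   1.2093     0.0930]
  [   0.5581     1.5814]
x = (I − A)⁻¹ d = adj(I−A)·d / det(I−A), with det(I−A) = 0.5375:
  x_1 = (0.65·600 + 0.05·200) / 0.5375 = 400.00 / 0.5375 ≈ 744.19
  x_2 = (0.30·600 + 0.85·200) / 0.5375 = 350.00 / 0.5375 ≈ 651.16

x_1 = 744.19, x_2 = 651.16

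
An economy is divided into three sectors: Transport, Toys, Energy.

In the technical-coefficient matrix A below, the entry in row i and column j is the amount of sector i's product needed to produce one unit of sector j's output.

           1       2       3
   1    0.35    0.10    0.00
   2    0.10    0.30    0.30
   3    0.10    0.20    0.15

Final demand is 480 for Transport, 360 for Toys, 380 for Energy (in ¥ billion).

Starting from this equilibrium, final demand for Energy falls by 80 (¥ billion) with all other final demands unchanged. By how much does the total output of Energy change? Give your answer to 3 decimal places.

I − A =
  [   0.65    -0.10     0.00]
  [  -0.10     0.70    -0.30]
  [  -0.10    -0.20     0.85]
Cofactors of I−A, C_ij = (−1)^(i+j)·(minor ij) (rows/columns in the sector order above):
  C_11 = (0.70)(0.85) − (-0.30)(-0.20) = 0.5350
  C_12 = −[(-0.10)(0.85) − (-0.30)(-0.10)] = 0.1150
  C_13 = (-0.10)(-0.20) − (0.70)(-0.10) = 0.0900
  C_21 = −[(-0.10)(0.85) − (0.00)(-0.20)] = 0.0850
  C_22 = (0.65)(0.85) − (0.00)(-0.10) = 0.5525
  C_23 = −[(0.65)(-0.20) − (-0.10)(-0.10)] = 0.1400
  C_31 = (-0.10)(-0.30) − (0.00)(0.70) = 0.0300
  C_32 = −[(0.65)(-0.30) − (0.00)(-0.10)] = 0.1950
  C_33 = (0.65)(0.70) − (-0.10)(-0.10) = 0.4450
det(I−A) = Σ_j (I−A)_1j·C_1j = (0.65)(0.5350) + (-0.10)(0.1150) + (0.00)(0.0900) = 0.33625
adj(I−A) = Cᵀ =
  [ 0.5350   0.0850   0.0300]
  [ 0.1150   0.5525   0.1950]
  [ 0.0900   0.1400   0.4450]
(I − A)⁻¹ = adj(I−A) / det(I−A) ≈
  [   1.5911     0.2528     0.0892]
  [   0.3420     1.6431     0.5799]
  [   0.2677     0.4164     1.3234]
Δx = (I − A)⁻¹ Δd with Δd having -80 in the Energy component and 0 elsewhere.
So Δx_3 = L_33 · (-80), where L_33 = adj(I−A)_33 / det(I−A) = 0.4450 / 0.33625.
Δx_3 = 0.4450 × (-80) / 0.33625 = -35.60 / 0.33625 ≈ -105.874.

Δx_3 = -105.874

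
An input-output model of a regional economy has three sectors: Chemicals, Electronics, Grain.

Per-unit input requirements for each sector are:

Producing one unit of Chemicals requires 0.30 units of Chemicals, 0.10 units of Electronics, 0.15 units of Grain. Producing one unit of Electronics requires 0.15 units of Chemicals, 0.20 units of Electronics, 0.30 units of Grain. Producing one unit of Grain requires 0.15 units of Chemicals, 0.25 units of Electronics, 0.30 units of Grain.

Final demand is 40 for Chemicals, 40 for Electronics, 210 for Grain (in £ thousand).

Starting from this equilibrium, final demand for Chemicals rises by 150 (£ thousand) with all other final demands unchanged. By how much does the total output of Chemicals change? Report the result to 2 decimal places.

Δx_C = 241.79

I − A =
  [   0.70    -0.15    -0.15]
  [  -0.10     0.80    -0.25]
  [  -0.15    -0.30     0.70]
Cofactors of I−A, C_ij = (−1)^(i+j)·(minor ij) (rows/columns in the sector order above):
  C_11 = (0.80)(0.70) − (-0.25)(-0.30) = 0.4850
  C_12 = −[(-0.10)(0.70) − (-0.25)(-0.15)] = 0.1075
  C_13 = (-0.10)(-0.30) − (0.80)(-0.15) = 0.1500
  C_21 = −[(-0.15)(0.70) − (-0.15)(-0.30)] = 0.1500
  C_22 = (0.70)(0.70) − (-0.15)(-0.15) = 0.4675
  C_23 = −[(0.70)(-0.30) − (-0.15)(-0.15)] = 0.2325
  C_31 = (-0.15)(-0.25) − (-0.15)(0.80) = 0.1575
  C_32 = −[(0.70)(-0.25) − (-0.15)(-0.10)] = 0.1900
  C_33 = (0.70)(0.80) − (-0.15)(-0.10) = 0.5450
det(I−A) = Σ_j (I−A)_1j·C_1j = (0.70)(0.4850) + (-0.15)(0.1075) + (-0.15)(0.1500) = 0.300875
adj(I−A) = Cᵀ =
  [ 0.4850   0.1500   0.1575]
  [ 0.1075   0.4675   0.1900]
  [ 0.1500   0.2325   0.5450]
(I − A)⁻¹ = adj(I−A) / det(I−A) ≈
  [   1.6120     0.4985     0.5235]
  [   0.3573     1.5538     0.6315]
  [   0.4985     0.7727     1.8114]
Δx = (I − A)⁻¹ Δd with Δd having +150 in the Chemicals component and 0 elsewhere.
So Δx_C = L_CC · (+150), where L_CC = adj(I−A)_CC / det(I−A) = 0.4850 / 0.300875.
Δx_C = 0.4850 × (+150) / 0.300875 = 72.75 / 0.300875 ≈ 241.79.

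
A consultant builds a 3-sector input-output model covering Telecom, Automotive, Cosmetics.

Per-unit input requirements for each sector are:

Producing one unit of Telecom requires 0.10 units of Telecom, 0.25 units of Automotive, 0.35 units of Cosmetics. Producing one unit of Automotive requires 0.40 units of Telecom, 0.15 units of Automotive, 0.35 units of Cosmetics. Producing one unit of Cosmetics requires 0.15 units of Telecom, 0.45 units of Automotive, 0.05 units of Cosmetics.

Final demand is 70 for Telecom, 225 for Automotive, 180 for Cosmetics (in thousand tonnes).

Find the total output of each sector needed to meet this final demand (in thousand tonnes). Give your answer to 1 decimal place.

I − A =
  [   0.90    -0.40    -0.15]
  [  -0.25     0.85    -0.45]
  [  -0.35    -0.35     0.95]
Cofactors of I−A, C_ij = (−1)^(i+j)·(minor ij) (rows/columns in the sector order above):
  C_11 = (0.85)(0.95) − (-0.45)(-0.35) = 0.6500
  C_12 = −[(-0.25)(0.95) − (-0.45)(-0.35)] = 0.3950
  C_13 = (-0.25)(-0.35) − (0.85)(-0.35) = 0.3850
  C_21 = −[(-0.40)(0.95) − (-0.15)(-0.35)] = 0.4325
  C_22 = (0.90)(0.95) − (-0.15)(-0.35) = 0.8025
  C_23 = −[(0.90)(-0.35) − (-0.40)(-0.35)] = 0.4550
  C_31 = (-0.40)(-0.45) − (-0.15)(0.85) = 0.3075
  C_32 = −[(0.90)(-0.45) − (-0.15)(-0.25)] = 0.4425
  C_33 = (0.90)(0.85) − (-0.40)(-0.25) = 0.6650
det(I−A) = Σ_j (I−A)_1j·C_1j = (0.90)(0.6500) + (-0.40)(0.3950) + (-0.15)(0.3850) = 0.36925
adj(I−A) = Cᵀ =
  [ 0.6500   0.4325   0.3075]
  [ 0.3950   0.8025   0.4425]
  [ 0.3850   0.4550   0.6650]
(I − A)⁻¹ = adj(I−A) / det(I−A) ≈
  [   1.7603     1.1713     0.8328]
  [   1.0697     2.1733     1.1984]
  [   1.0427     1.2322     1.8009]
x = (I − A)⁻¹ d = adj(I−A)·d / det(I−A), with det(I−A) = 0.36925:
  x_1 = (0.6500·70 + 0.4325·225 + 0.3075·180) / 0.36925 = 198.1625 / 0.36925 ≈ 536.7
  x_2 = (0.3950·70 + 0.8025·225 + 0.4425·180) / 0.36925 = 287.8625 / 0.36925 ≈ 779.6
  x_3 = (0.3850·70 + 0.4550·225 + 0.6650·180) / 0.36925 = 249.025 / 0.36925 ≈ 674.4

x_1 = 536.7, x_2 = 779.6, x_3 = 674.4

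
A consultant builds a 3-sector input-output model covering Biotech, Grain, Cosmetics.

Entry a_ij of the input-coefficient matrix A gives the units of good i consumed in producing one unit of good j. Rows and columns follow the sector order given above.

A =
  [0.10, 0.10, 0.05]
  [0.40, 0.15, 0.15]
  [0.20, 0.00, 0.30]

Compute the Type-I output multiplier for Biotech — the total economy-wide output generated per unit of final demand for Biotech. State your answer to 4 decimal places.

m_1 = 2.1673

I − A =
  [   0.90    -0.10    -0.05]
  [  -0.40     0.85    -0.15]
  [  -0.20     0.00     0.70]
Cofactors of I−A, C_ij = (−1)^(i+j)·(minor ij) (rows/columns in the sector order above):
  C_11 = (0.85)(0.70) − (-0.15)(0.00) = 0.5950
  C_12 = −[(-0.40)(0.70) − (-0.15)(-0.20)] = 0.3100
  C_13 = (-0.40)(0.00) − (0.85)(-0.20) = 0.1700
  C_21 = −[(-0.10)(0.70) − (-0.05)(0.00)] = 0.0700
  C_22 = (0.90)(0.70) − (-0.05)(-0.20) = 0.6200
  C_23 = −[(0.90)(0.00) − (-0.10)(-0.20)] = 0.0200
  C_31 = (-0.10)(-0.15) − (-0.05)(0.85) = 0.0575
  C_32 = −[(0.90)(-0.15) − (-0.05)(-0.40)] = 0.1550
  C_33 = (0.90)(0.85) − (-0.10)(-0.40) = 0.7250
det(I−A) = Σ_j (I−A)_1j·C_1j = (0.90)(0.5950) + (-0.10)(0.3100) + (-0.05)(0.1700) = 0.4960
adj(I−A) = Cᵀ =
  [ 0.5950   0.0700   0.0575]
  [ 0.3100   0.6200   0.1550]
  [ 0.1700   0.0200   0.7250]
(I − A)⁻¹ = adj(I−A) / det(I−A) ≈
  [   1.19960     0.14113     0.11593]
  [   0.62500     1.25000     0.31250]
  [   0.34274     0.04032     1.46169]
The output multiplier for sector j is the column-j sum of the Leontief inverse (I − A)⁻¹ = adj(I−A) / det(I−A).
Column 1 of adj(I−A): (0.5950, 0.3100, 0.1700); det(I−A) = 0.4960.
m_1 = (0.5950 + 0.3100 + 0.1700) / 0.4960 = 1.075 / 0.4960 ≈ 2.1673.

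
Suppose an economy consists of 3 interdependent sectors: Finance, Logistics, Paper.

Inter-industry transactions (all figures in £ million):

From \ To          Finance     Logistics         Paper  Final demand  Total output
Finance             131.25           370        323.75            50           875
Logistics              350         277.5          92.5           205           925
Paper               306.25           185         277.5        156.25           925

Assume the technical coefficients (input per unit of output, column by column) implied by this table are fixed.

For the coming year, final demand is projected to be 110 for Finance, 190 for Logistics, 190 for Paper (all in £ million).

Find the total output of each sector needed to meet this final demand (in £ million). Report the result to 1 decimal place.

Technical coefficients a_ij = z_ij / X_j:
  a_11 = 131.25/875 = 0.15, a_21 = 350/875 = 0.40, a_31 = 306.25/875 = 0.35
  a_12 = 370/925 = 0.40, a_22 = 277.5/925 = 0.30, a_32 = 185/925 = 0.20
  a_13 = 323.75/925 = 0.35, a_23 = 92.5/925 = 0.10, a_33 = 277.5/925 = 0.30
I − A =
  [   0.85    -0.40    -0.35]
  [  -0.40     0.70    -0.10]
  [  -0.35    -0.20     0.70]
Cofactors of I−A, C_ij = (−1)^(i+j)·(minor ij) (rows/columns in the sector order above):
  C_11 = (0.70)(0.70) − (-0.10)(-0.20) = 0.4700
  C_12 = −[(-0.40)(0.70) − (-0.10)(-0.35)] = 0.3150
  C_13 = (-0.40)(-0.20) − (0.70)(-0.35) = 0.3250
  C_21 = −[(-0.40)(0.70) − (-0.35)(-0.20)] = 0.3500
  C_22 = (0.85)(0.70) − (-0.35)(-0.35) = 0.4725
  C_23 = −[(0.85)(-0.20) − (-0.40)(-0.35)] = 0.3100
  C_31 = (-0.40)(-0.10) − (-0.35)(0.70) = 0.2850
  C_32 = −[(0.85)(-0.10) − (-0.35)(-0.40)] = 0.2250
  C_33 = (0.85)(0.70) − (-0.40)(-0.40) = 0.4350
det(I−A) = Σ_j (I−A)_1j·C_1j = (0.85)(0.4700) + (-0.40)(0.3150) + (-0.35)(0.3250) = 0.15975
adj(I−A) = Cᵀ =
  [ 0.4700   0.3500   0.2850]
  [ 0.3150   0.4725   0.2250]
  [ 0.3250   0.3100   0.4350]
(I − A)⁻¹ = adj(I−A) / det(I−A) ≈
  [   2.9421     2.1909     1.7840]
  [   1.9718     2.9577     1.4085]
  [   2.0344     1.9405     2.7230]
x = (I − A)⁻¹ d = adj(I−A)·d / det(I−A), with det(I−A) = 0.15975:
  x_1 = (0.4700·110 + 0.3500·190 + 0.2850·190) / 0.15975 = 172.35 / 0.15975 ≈ 1078.9
  x_2 = (0.3150·110 + 0.4725·190 + 0.2250·190) / 0.15975 = 167.175 / 0.15975 ≈ 1046.5
  x_3 = (0.3250·110 + 0.3100·190 + 0.4350·190) / 0.15975 = 177.30 / 0.15975 ≈ 1109.9

x_1 = 1078.9, x_2 = 1046.5, x_3 = 1109.9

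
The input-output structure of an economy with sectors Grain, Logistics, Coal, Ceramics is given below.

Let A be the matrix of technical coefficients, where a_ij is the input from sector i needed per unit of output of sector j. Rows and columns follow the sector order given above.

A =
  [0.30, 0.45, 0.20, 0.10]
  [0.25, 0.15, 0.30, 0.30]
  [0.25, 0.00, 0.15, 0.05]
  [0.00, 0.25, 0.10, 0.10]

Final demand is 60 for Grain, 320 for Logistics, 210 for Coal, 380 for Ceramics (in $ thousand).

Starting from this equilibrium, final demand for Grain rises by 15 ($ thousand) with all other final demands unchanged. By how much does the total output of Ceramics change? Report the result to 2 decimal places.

Δx_4 = 5.79

I − A =
  [   0.70    -0.45    -0.20    -0.10]
  [  -0.25     0.85    -0.30    -0.30]
  [  -0.25     0.00     0.85    -0.05]
  [   0.00    -0.25    -0.10     0.90]
Compute the cofactors C_ij = (−1)^(i+j)·(3×3 minor ij) of I−A; the adjugate is their transpose:
adj(I−A) = Cᵀ =
  [ 0.578500   0.365750   0.289000   0.202250]
  [ 0.265000   0.484500   0.257500   0.205250]
  [ 0.175625   0.116250   0.375500   0.079125]
  [ 0.093125   0.147500   0.113250   0.333875]
det(I−A) = Σ_j (I−A)_1j·C_1j = (0.70)(0.578500) + (-0.45)(0.265000) + (-0.20)(0.175625) + (-0.10)(0.093125) = 0.2412625
(I − A)⁻¹ = adj(I−A) / det(I−A) ≈
  [   2.3978     1.5160     1.1979     0.8383]
  [   1.0984     2.0082     1.0673     0.8507]
  [   0.7279     0.4818     1.5564     0.3280]
  [   0.3860     0.6114     0.4694     1.3839]
Δx = (I − A)⁻¹ Δd with Δd having +15 in the Grain component and 0 elsewhere.
So Δx_4 = L_41 · (+15), where L_41 = adj(I−A)_41 / det(I−A) = 0.093125 / 0.2412625.
Δx_4 = 0.093125 × (+15) / 0.2412625 = 1.396875 / 0.2412625 ≈ 5.79.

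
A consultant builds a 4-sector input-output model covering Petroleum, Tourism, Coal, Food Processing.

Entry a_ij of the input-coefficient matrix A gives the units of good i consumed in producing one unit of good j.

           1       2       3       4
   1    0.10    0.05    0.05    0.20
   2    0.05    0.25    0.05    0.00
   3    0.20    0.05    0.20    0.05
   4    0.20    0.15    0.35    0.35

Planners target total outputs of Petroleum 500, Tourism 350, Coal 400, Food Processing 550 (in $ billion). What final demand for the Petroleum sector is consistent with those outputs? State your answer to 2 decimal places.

I − A =
  [   0.90    -0.05    -0.05    -0.20]
  [  -0.05     0.75    -0.05     0.00]
  [  -0.20    -0.05     0.80    -0.05]
  [  -0.20    -0.15    -0.35     0.65]
d = (I − A) x:
  d_1 = (+0.90)·500 + (-0.05)·350 + (-0.05)·400 + (-0.20)·550 = 302.50
  d_2 = (-0.05)·500 + (+0.75)·350 + (-0.05)·400 + (+0.00)·550 = 217.50
  d_3 = (-0.20)·500 + (-0.05)·350 + (+0.80)·400 + (-0.05)·550 = 175.00
  d_4 = (-0.20)·500 + (-0.15)·350 + (-0.35)·400 + (+0.65)·550 = 65.00

d_1 = 302.50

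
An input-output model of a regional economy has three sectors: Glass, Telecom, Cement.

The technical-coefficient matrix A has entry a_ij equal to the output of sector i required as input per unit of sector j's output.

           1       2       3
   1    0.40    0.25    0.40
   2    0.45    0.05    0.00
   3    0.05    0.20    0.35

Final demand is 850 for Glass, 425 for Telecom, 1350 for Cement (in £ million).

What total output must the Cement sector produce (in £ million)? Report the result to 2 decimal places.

x_3 = 3262.76

I − A =
  [   0.60    -0.25    -0.40]
  [  -0.45     0.95     0.00]
  [  -0.05    -0.20     0.65]
Cofactors of I−A, C_ij = (−1)^(i+j)·(minor ij) (rows/columns in the sector order above):
  C_11 = (0.95)(0.65) − (0.00)(-0.20) = 0.6175
  C_12 = −[(-0.45)(0.65) − (0.00)(-0.05)] = 0.2925
  C_13 = (-0.45)(-0.20) − (0.95)(-0.05) = 0.1375
  C_21 = −[(-0.25)(0.65) − (-0.40)(-0.20)] = 0.2425
  C_22 = (0.60)(0.65) − (-0.40)(-0.05) = 0.3700
  C_23 = −[(0.60)(-0.20) − (-0.25)(-0.05)] = 0.1325
  C_31 = (-0.25)(0.00) − (-0.40)(0.95) = 0.3800
  C_32 = −[(0.60)(0.00) − (-0.40)(-0.45)] = 0.1800
  C_33 = (0.60)(0.95) − (-0.25)(-0.45) = 0.4575
det(I−A) = Σ_j (I−A)_1j·C_1j = (0.60)(0.6175) + (-0.25)(0.2925) + (-0.40)(0.1375) = 0.242375
adj(I−A) = Cᵀ =
  [ 0.6175   0.2425   0.3800]
  [ 0.2925   0.3700   0.1800]
  [ 0.1375   0.1325   0.4575]
(I − A)⁻¹ = adj(I−A) / det(I−A) ≈
  [   2.5477     1.0005     1.5678]
  [   1.2068     1.5266     0.7427]
  [   0.5673     0.5467     1.8876]
x = (I − A)⁻¹ d = adj(I−A)·d / det(I−A), with det(I−A) = 0.242375:
  x_1 = (0.6175·850 + 0.2425·425 + 0.3800·1350) / 0.242375 = 1140.9375 / 0.242375 ≈ 4707.32
  x_2 = (0.2925·850 + 0.3700·425 + 0.1800·1350) / 0.242375 = 648.875 / 0.242375 ≈ 2677.15
  x_3 = (0.1375·850 + 0.1325·425 + 0.4575·1350) / 0.242375 = 790.8125 / 0.242375 ≈ 3262.76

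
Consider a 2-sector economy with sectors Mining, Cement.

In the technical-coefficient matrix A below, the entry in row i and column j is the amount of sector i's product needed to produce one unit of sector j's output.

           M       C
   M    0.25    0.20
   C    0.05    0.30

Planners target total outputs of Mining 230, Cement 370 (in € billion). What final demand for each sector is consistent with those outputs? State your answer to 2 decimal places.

d_M = 98.50, d_C = 247.50

I − A =
  [   0.75    -0.20]
  [  -0.05     0.70]
d = (I − A) x:
  d_M = (+0.75)·230 + (-0.20)·370 = 98.50
  d_C = (-0.05)·230 + (+0.70)·370 = 247.50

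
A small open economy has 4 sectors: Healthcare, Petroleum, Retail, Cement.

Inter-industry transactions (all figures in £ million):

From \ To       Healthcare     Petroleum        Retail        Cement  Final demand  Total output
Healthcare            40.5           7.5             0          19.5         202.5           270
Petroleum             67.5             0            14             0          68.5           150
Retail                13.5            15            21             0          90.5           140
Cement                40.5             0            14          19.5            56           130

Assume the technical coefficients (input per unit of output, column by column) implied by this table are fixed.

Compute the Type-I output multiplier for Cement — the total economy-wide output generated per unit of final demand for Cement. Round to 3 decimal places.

Technical coefficients a_ij = z_ij / X_j:
  a_HH = 40.5/270 = 0.15, a_PH = 67.5/270 = 0.25, a_RH = 13.5/270 = 0.05, a_CH = 40.5/270 = 0.15
  a_HP = 7.5/150 = 0.05, a_PP = 0/150 = 0.00, a_RP = 15/150 = 0.10, a_CP = 0/150 = 0.00
  a_HR = 0/140 = 0.00, a_PR = 14/140 = 0.10, a_RR = 21/140 = 0.15, a_CR = 14/140 = 0.10
  a_HC = 19.5/130 = 0.15, a_PC = 0/130 = 0.00, a_RC = 0/130 = 0.00, a_CC = 19.5/130 = 0.15
I − A =
  [   0.85    -0.05     0.00    -0.15]
  [  -0.25     1.00    -0.10     0.00]
  [  -0.05    -0.10     0.85     0.00]
  [  -0.15     0.00    -0.10     0.85]
Compute the cofactors C_ij = (−1)^(i+j)·(3×3 minor ij) of I−A; the adjugate is their transpose:
adj(I−A) = Cᵀ =
  [ 0.714000   0.037625   0.019250   0.126000]
  [ 0.184875   0.594250   0.073750   0.032625]
  [ 0.063750   0.072125   0.689375   0.011250]
  [ 0.133500   0.015125   0.084500   0.703125]
det(I−A) = Σ_j (I−A)_1j·C_1j = (0.85)(0.714000) + (-0.05)(0.184875) + (0.00)(0.063750) + (-0.15)(0.133500) = 0.57763125
(I − A)⁻¹ = adj(I−A) / det(I−A) ≈
  [   1.2361     0.0651     0.0333     0.2181]
  [   0.3201     1.0288     0.1277     0.0565]
  [   0.1104     0.1249     1.1935     0.0195]
  [   0.2311     0.0262     0.1463     1.2173]
The output multiplier for sector j is the column-j sum of the Leontief inverse (I − A)⁻¹ = adj(I−A) / det(I−A).
Column C of adj(I−A): (0.126000, 0.032625, 0.011250, 0.703125); det(I−A) = 0.57763125.
m_C = (0.126000 + 0.032625 + 0.011250 + 0.703125) / 0.57763125 = 0.873 / 0.57763125 ≈ 1.511.

m_C = 1.511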